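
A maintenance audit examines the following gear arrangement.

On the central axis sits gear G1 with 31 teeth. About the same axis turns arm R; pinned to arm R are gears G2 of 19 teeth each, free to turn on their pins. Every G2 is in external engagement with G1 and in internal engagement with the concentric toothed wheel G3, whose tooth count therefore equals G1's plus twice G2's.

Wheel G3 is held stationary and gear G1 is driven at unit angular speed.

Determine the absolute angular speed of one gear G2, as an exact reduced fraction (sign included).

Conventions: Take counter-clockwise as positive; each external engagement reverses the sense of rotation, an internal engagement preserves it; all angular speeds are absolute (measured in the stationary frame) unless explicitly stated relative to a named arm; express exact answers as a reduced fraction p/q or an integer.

class = planetary set [G3 = 31+2·19 = 69; Willis about the carrier]
ring teeth: 31 + 2·19 = 69
31(ω_sun−ω_arm) = −69(ω_ring−ω_arm),  ω_ring = 0, ω_sun = 1
31(1−ω_arm) = −69(0−ω_arm)  ⇒  100·ω_arm = 31  ⇒  ω_arm = 31/100
sun–planet mesh: 31·(1−31/100) = −19·(ω_p−ω_arm)  ⇒  ω_p−ω_arm = -2139/1900
ω_p = 31/100 − 2139/1900 = -31/38
exact speed ratio = -31/38

-31/38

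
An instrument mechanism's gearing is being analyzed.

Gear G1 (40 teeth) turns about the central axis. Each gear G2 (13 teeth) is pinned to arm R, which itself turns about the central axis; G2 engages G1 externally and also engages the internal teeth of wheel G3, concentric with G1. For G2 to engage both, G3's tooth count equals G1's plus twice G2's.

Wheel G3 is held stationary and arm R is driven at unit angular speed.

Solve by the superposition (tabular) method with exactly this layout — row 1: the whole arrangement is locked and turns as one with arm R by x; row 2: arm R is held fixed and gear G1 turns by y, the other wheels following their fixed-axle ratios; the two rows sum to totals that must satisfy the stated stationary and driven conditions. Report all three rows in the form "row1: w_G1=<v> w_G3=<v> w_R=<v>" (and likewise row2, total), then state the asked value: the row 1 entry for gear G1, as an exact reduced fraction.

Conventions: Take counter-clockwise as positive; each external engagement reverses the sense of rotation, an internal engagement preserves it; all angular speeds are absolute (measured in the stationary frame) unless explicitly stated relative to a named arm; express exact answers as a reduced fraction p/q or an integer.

topology: planetary set — G1 40T / G2 13T / G3 66T, arm = carrier (Willis)
row 1: whole set turns with the arm by x
superposition row 2 [arm held]: sun y, ring −(40/66)·y, arm 0
boundary: total ω_ring = x − (40/66)·y = 0 and total ω_arm = x = 1  ⇒  y = 33/20, x = 1
row 2 ring = −(40/66)·33/20 = -1
totals (row 1 + row 2): sun 1 + 33/20 = 53/20, ring 1 + (-1) = 0, arm 1 + 0 = 1
asked cell (row1, sun) = 1

row1: w_G1=1 w_G3=1 w_R=1
row2: w_G1=33/20 w_G3=-1 w_R=0
total: w_G1=53/20 w_G3=0 w_R=1
asked value: 1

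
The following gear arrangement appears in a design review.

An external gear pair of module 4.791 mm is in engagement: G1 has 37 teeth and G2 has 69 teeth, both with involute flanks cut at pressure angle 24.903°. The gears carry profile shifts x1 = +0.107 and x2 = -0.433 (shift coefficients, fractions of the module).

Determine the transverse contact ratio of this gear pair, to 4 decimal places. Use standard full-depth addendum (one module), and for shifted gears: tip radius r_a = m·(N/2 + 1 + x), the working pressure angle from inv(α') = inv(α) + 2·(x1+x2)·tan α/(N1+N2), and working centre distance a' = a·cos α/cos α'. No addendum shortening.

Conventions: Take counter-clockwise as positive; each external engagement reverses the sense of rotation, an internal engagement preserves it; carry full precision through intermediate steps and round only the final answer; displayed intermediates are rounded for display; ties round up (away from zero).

recognized (one external pair, fixed centres): single-mesh tooth geometry, m = 4.791, N1 = 37, N2 = 69
base radii: r_b1 = 80.392532, r_b2 = 149.921208
tip radii: r_a1 = 93.937137, r_a2 = 168.005997
inv(α') = inv(24.903°) + 2·(+0.107-0.433)·tan α/(37+69) = 0.02675328  ⇒  α' = 24.11603°
a' = a·cos α / cos α' = 253.9230·cos 24.903°/cos 24.11603° = 252.337802
action lengths: √(r_a1²−r_b1²) = 48.592454, √(r_a2²−r_b2²) = 75.826424
base pitch p_b = π·m·cos α = 13.651924
CR = (48.592454 + 75.826424 − 252.337802·sin 24.11603°)/13.651924 = 1.561482
contact ratio ≈ 1.5615

1.5615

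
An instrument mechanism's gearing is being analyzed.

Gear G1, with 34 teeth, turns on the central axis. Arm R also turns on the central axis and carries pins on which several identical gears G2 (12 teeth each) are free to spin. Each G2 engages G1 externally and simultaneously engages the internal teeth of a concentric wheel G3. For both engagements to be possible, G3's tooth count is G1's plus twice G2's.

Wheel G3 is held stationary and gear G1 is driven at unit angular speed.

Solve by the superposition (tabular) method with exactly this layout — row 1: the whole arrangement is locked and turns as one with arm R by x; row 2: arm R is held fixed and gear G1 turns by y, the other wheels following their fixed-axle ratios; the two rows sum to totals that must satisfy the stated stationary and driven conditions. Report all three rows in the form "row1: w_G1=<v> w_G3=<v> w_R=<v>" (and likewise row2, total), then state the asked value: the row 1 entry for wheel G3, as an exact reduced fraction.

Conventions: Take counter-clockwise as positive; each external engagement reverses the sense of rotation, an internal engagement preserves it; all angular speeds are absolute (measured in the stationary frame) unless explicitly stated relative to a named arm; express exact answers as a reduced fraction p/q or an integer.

row1: w_G1=17/46 w_G3=17/46 w_R=17/46
row2: w_G1=29/46 w_G3=-17/46 w_R=0
total: w_G1=1 w_G3=0 w_R=17/46
asked value: 17/46

recognized (axles ride arm R): planetary set, 34/12/58 teeth
row 1 (train locked, turned with arm): all members turn x
row 2 — arm fixed, fixed-axis ratios: sun y, ring −(34/58)·y, arm 0
boundary: total ω_ring = x − (34/58)·y = 0 and total ω_sun = x + y = 1  ⇒  y = 29/46, x = 17/46
row 2 ring = −(34/58)·29/46 = -17/46
totals (row 1 + row 2): sun 17/46 + 29/46 = 1, ring 17/46 + (-17/46) = 0, arm 17/46 + 0 = 17/46
asked cell (row1, ring) = 17/46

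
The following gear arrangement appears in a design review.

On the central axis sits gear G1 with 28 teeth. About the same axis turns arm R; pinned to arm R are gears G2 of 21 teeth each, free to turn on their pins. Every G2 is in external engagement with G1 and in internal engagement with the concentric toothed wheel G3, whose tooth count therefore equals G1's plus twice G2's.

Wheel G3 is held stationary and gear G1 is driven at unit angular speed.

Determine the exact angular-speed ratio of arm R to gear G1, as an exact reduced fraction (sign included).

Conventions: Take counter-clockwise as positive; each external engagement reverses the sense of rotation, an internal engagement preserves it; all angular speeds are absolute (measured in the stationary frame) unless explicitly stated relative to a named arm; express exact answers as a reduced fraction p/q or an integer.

2/7

topology: planetary set — G1 28T / G2 21T / G3 70T, arm = carrier (Willis)
ring teeth: 28 + 2·21 = 70
28(ω_sun−ω_arm) = −70(ω_ring−ω_arm),  ω_ring = 0, ω_sun = 1
28(1−ω_arm) = −70(0−ω_arm)  ⇒  98·ω_arm = 28  ⇒  ω_arm = 2/7
ω_out/ω_in = 2/7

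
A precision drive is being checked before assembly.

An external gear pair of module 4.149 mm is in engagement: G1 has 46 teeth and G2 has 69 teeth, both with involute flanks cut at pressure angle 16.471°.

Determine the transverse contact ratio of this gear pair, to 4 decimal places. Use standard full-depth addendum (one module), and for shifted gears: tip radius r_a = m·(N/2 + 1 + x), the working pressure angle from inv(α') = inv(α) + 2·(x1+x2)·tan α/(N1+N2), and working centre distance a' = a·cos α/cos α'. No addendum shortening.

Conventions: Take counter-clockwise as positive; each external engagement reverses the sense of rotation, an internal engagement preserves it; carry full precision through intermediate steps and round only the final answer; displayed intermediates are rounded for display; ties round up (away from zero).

topology: single-mesh involute geometry — m = 4.149, 46T/69T pair
base radii: r_b1 = 91.510997, r_b2 = 137.266496
tip radii: r_a1 = 99.576000, r_a2 = 147.289500
no profile shift: α' = α, a' = a
action lengths: √(r_a1²−r_b1²) = 39.257066, √(r_a2²−r_b2²) = 53.405112
base pitch p_b = π·m·cos α = 12.499577
CR = (39.257066 + 53.405112 − 238.567500·sin 16.47100°)/12.499577 = 2.001758
contact ratio ≈ 2.0018

2.0018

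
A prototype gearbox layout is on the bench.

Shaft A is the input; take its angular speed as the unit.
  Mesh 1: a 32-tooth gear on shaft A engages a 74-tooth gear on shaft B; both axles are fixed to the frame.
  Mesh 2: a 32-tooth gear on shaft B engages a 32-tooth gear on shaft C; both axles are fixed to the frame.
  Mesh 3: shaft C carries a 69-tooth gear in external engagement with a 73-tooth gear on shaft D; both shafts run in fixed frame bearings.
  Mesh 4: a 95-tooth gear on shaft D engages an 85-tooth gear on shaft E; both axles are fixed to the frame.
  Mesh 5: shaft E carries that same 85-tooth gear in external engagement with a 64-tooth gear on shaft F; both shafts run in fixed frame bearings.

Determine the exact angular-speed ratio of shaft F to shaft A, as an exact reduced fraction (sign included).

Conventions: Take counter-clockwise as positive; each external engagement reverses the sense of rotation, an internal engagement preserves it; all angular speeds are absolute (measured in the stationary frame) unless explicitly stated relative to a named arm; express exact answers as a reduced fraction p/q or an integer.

class = fixed-axis compound train [5 meshes; 5 ratios multiply, 5 sense flips]
mesh 1 [32T→74T]: running ratio 16/37, sense −
mesh 2 [32T→32T]: running ratio 16/37, sense +
mesh 3 [69T→73T]: running ratio 1104/2701, sense −
mesh 4 [95T→85T]: running ratio 20976/45917, sense +
mesh 5 [85T→64T]: running ratio 6555/10804, sense −
ω_out/ω_in = -6555/10804

-6555/10804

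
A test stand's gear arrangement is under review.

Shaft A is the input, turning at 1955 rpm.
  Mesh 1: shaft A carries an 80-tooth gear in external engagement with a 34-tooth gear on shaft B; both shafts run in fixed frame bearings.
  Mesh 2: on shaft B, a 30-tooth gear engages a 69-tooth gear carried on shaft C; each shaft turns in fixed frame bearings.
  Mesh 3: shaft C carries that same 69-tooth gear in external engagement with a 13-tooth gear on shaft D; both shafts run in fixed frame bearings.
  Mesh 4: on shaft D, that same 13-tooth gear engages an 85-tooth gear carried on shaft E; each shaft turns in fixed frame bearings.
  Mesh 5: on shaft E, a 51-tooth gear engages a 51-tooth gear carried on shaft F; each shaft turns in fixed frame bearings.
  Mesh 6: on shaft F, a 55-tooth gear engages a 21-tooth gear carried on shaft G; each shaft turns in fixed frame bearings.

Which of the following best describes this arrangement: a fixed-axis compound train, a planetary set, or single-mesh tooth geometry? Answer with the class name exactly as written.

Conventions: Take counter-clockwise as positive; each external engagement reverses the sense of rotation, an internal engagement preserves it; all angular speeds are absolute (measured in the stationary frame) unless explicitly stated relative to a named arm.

6-mesh fixed-axis compound train (all bearings frame-fixed)
classification: fixed-axis compound train

fixed-axis compound train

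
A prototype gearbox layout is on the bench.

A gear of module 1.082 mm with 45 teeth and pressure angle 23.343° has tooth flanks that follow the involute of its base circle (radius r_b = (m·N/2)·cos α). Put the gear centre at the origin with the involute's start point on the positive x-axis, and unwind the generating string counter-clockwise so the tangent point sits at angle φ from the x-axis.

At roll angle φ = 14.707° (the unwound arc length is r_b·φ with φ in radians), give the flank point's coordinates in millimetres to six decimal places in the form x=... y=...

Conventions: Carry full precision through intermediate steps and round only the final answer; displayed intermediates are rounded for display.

single-mesh involute tooth geometry (45T wheel at module 1.082)
pitch radius r_p = m·N/2 = 1.082·45/2 = 24.345000
base radius r_b = r_p·cos α = 24.345000·cos 23.343° = 22.352344
roll angle φ = 14.707° = 0.25668557 rad
x = r_b·(cos φ + φ·sin φ) = 23.076629
y = r_b·(sin φ − φ·cos φ) = 0.125182

x=23.076629 y=0.125182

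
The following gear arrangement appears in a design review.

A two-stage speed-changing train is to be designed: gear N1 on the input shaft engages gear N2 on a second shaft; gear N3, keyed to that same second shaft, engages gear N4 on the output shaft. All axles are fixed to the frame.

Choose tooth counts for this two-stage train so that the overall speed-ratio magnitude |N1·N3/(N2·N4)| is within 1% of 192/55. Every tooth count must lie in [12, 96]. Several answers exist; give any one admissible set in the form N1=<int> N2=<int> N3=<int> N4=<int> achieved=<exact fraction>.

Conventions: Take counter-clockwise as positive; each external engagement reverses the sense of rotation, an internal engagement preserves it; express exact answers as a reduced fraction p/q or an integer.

2-stage fixed-axis compound train for ratio 192/55
target = 192/55 in lowest terms: an exact hit needs N1·N3 = k·192 and N2·N4 = k·55 for one integer k, every count in [12, 96]; additionally prefer no 1:1 stage (N1 ≠ N2, N3 ≠ N4)
k = 1…5: no 1:1-free in-range split of k·192 and k·55 into factor pairs; take k = 6
k = 6: N1·N3 = 1152 = 12·96, N2·N4 = 330 = 15·22
achieved = 12·96/(15·22) = 192/55; |achieved − target| = 0 ≤ 48/1375 ✓

N1=12 N2=15 N3=96 N4=22 achieved=192/55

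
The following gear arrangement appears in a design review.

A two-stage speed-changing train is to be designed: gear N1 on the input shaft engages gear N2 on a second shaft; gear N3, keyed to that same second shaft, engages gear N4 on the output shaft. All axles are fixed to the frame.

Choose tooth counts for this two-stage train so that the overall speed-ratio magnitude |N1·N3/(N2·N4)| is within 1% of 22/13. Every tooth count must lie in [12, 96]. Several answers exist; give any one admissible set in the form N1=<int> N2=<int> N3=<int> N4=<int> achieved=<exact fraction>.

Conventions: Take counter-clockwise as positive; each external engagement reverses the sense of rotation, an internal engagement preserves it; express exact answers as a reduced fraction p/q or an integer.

2-stage fixed-axis compound train for ratio 22/13
target = 22/13 in lowest terms: an exact hit needs N1·N3 = k·22 and N2·N4 = k·13 for one integer k, every count in [12, 96]; additionally prefer no 1:1 stage (N1 ≠ N2, N3 ≠ N4)
k = 1…11: no 1:1-free in-range split of k·22 and k·13 into factor pairs; take k = 12
k = 12: N1·N3 = 264 = 12·22, N2·N4 = 156 = 13·12
achieved = 12·22/(13·12) = 22/13; |achieved − target| = 0 ≤ 11/650 ✓

N1=12 N2=13 N3=22 N4=12 achieved=22/13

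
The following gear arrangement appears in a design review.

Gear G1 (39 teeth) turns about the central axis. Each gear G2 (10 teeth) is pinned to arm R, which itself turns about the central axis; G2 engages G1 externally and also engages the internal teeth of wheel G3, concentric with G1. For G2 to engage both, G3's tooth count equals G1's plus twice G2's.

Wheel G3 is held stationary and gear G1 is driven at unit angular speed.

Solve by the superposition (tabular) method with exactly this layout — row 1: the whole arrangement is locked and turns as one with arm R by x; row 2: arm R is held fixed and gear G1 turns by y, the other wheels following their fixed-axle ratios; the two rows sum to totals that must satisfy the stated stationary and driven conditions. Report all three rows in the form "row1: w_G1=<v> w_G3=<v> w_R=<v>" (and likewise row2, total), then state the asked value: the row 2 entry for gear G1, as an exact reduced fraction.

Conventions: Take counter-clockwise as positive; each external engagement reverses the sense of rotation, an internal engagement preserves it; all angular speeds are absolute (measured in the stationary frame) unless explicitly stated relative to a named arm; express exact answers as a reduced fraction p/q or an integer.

row1: w_G1=39/98 w_G3=39/98 w_R=39/98
row2: w_G1=59/98 w_G3=-39/98 w_R=0
total: w_G1=1 w_G3=0 w_R=39/98
asked value: 59/98

class = planetary set [G3 = 39+2·10 = 59; Willis about the carrier]
row 1 (train locked, turned with arm): all members turn x
superposition row 2 [arm held]: sun y, ring −(39/59)·y, arm 0
boundary: total ω_ring = x − (39/59)·y = 0 and total ω_sun = x + y = 1  ⇒  y = 59/98, x = 39/98
row 2 ring = −(39/59)·59/98 = -39/98
totals (row 1 + row 2): sun 39/98 + 59/98 = 1, ring 39/98 + (-39/98) = 0, arm 39/98 + 0 = 39/98
asked cell (row2, sun) = 59/98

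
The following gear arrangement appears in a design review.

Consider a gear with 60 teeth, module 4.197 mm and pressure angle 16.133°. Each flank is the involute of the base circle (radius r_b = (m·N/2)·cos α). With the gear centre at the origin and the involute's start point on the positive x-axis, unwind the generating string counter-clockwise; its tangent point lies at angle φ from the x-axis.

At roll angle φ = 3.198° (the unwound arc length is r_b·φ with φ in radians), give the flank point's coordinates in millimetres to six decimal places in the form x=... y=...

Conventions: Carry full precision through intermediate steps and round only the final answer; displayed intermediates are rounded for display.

single-mesh involute tooth geometry (60T wheel at module 4.197)
pitch radius r_p = m·N/2 = 4.197·60/2 = 125.910000
base radius r_b = r_p·cos α = 125.910000·cos 16.133° = 120.951573
roll angle φ = 3.198° = 0.05581563 rad
x = r_b·(cos φ + φ·sin φ) = 121.139831
y = r_b·(sin φ − φ·cos φ) = 0.007008

x=121.139831 y=0.007008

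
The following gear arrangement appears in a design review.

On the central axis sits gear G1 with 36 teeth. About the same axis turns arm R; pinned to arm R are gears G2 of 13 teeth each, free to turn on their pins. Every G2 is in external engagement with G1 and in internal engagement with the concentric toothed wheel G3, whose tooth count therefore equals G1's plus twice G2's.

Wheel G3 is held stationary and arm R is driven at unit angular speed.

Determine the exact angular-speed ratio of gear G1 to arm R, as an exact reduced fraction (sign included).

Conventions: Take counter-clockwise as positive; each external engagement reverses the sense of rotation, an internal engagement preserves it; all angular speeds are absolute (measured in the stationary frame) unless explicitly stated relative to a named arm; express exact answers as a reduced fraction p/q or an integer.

49/18

recognized (axles ride arm R): planetary set, 36/13/62 teeth
ring teeth: 36 + 2·13 = 62
36(ω_sun−ω_arm) = −62(ω_ring−ω_arm),  ω_ring = 0, ω_arm = 1
ω_sun = 1 − (62/36)(0−1) = 49/18
ω_out/ω_in = 49/18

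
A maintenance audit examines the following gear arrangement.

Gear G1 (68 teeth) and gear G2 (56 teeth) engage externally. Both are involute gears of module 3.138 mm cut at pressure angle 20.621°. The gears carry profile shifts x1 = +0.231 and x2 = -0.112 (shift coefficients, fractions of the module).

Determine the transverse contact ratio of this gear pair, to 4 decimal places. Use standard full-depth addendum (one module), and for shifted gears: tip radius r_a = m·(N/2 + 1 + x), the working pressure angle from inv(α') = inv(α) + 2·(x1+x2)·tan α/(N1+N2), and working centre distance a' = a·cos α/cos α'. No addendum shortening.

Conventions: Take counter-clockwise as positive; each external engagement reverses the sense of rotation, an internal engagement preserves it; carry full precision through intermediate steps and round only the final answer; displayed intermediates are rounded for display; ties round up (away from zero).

1.7367

topology: single-mesh involute geometry — m = 3.138, 68T/56T pair
base radii: r_b1 = 99.856299, r_b2 = 82.234599
tip radii: r_a1 = 110.554878, r_a2 = 90.650544
inv(α') = inv(20.621°) + 2·(+0.231-0.112)·tan α/(68+56) = 0.01711154  ⇒  α' = 20.90883°
a' = a·cos α / cos α' = 194.5560·cos 20.621°/cos 20.90883° = 194.926940
action lengths: √(r_a1²−r_b1²) = 47.445766, √(r_a2²−r_b2²) = 38.144356
base pitch p_b = π·m·cos α = 9.226700
CR = (47.445766 + 38.144356 − 194.926940·sin 20.90883°)/9.226700 = 1.736721
contact ratio ≈ 1.7367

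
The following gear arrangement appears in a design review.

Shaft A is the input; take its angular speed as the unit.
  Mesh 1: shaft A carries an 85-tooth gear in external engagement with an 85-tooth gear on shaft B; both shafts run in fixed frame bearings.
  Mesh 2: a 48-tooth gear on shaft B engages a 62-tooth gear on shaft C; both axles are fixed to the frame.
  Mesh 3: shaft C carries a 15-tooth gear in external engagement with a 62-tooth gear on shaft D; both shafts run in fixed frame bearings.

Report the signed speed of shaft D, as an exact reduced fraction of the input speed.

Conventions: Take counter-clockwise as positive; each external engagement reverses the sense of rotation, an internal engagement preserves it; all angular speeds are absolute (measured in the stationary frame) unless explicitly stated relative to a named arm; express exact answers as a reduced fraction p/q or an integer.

-180/961

3-mesh fixed-axis compound train (all bearings frame-fixed)
mesh 1 [85T→85T]: |ω|/ω_in = 1×85/85 = 1, sense flips to −
mesh 2 [48T→62T]: |ω|/ω_in = 1×48/62 = 24/31, sense flips to +
mesh 3 [15T→62T]: |ω|/ω_in = (24/31)×15/62 = 180/961, sense flips to −
signed output speed (× input speed) = -180/961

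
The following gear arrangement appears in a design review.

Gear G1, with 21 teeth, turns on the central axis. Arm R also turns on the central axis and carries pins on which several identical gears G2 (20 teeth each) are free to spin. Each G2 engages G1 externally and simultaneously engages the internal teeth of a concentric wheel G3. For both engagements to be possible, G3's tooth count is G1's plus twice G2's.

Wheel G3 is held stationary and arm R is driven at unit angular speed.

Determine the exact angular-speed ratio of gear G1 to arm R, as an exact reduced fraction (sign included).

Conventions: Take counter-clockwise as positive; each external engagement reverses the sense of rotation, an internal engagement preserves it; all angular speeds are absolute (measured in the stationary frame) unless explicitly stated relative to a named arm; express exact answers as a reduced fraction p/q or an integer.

82/21

planetary set (21T centre, 20T on arm, 61T internal) — Willis relation
ring teeth: 21 + 2·20 = 61
21(ω_sun−ω_arm) = −61(ω_ring−ω_arm),  ω_ring = 0, ω_arm = 1
ω_sun = 1 − (61/21)(0−1) = 82/21
ω_out/ω_in = 82/21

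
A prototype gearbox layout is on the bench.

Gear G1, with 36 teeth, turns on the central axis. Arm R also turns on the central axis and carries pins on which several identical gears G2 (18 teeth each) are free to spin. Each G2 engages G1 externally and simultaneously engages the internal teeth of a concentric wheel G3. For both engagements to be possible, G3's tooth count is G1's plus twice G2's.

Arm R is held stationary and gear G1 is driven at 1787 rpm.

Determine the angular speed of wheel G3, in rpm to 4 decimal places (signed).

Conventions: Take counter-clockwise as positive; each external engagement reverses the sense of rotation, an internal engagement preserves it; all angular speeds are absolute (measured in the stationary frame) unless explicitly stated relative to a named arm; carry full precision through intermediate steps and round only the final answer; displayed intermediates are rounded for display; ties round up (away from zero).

-893.5000 rpm

recognized (axles ride arm R): planetary set, 36/18/72 teeth
normalise by the input: solve with ω_sun = 1, then scale by 1787 rpm
ring teeth: 36 + 2·18 = 72
36(ω_sun−ω_arm) = −72(ω_ring−ω_arm),  ω_arm = 0, ω_sun = 1
ω_ring = 0 − (36/72)(1−0) = -1/2
scale: ω_ring = -1/2 × 1787 rpm = -893.5000 rpm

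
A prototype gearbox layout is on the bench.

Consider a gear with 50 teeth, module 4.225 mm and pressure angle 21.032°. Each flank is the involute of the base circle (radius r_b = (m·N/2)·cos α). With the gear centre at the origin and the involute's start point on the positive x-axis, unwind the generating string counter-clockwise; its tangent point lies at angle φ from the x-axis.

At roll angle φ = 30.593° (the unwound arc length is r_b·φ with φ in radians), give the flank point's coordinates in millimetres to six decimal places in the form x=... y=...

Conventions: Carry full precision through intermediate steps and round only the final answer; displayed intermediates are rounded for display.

x=111.656152 y=4.861493

recognized (one wheel, involute flank): single-mesh tooth geometry, m = 4.225, N = 50
pitch radius r_p = m·N/2 = 4.225·50/2 = 105.625000
base radius r_b = r_p·cos α = 105.625000·cos 21.032° = 98.588276
roll angle φ = 30.593° = 0.53394858 rad
x = r_b·(cos φ + φ·sin φ) = 111.656152
y = r_b·(sin φ − φ·cos φ) = 4.861493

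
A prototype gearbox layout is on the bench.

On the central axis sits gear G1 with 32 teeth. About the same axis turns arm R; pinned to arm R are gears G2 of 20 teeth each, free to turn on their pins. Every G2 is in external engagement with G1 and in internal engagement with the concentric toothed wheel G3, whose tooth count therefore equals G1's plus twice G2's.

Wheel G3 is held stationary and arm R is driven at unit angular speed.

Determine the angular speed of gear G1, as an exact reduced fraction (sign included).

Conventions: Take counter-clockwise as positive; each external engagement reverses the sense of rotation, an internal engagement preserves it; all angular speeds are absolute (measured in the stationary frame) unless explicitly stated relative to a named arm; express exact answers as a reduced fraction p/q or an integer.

13/4

planetary set (32T centre, 20T on arm, 72T internal) — Willis relation
ring teeth: 32 + 2·20 = 72
32(ω_sun−ω_arm) = −72(ω_ring−ω_arm),  ω_ring = 0, ω_arm = 1
ω_sun = 1 − (72/32)(0−1) = 13/4
exact speed ratio = 13/4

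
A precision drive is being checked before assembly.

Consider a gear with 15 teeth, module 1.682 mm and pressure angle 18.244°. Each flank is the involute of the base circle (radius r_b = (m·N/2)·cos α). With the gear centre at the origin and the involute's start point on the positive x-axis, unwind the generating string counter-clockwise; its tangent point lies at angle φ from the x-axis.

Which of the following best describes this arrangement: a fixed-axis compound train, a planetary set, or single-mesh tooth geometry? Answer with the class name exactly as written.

topology: single-mesh involute geometry — m = 1.682, N = 15
classification: single-mesh tooth geometry

single-mesh tooth geometry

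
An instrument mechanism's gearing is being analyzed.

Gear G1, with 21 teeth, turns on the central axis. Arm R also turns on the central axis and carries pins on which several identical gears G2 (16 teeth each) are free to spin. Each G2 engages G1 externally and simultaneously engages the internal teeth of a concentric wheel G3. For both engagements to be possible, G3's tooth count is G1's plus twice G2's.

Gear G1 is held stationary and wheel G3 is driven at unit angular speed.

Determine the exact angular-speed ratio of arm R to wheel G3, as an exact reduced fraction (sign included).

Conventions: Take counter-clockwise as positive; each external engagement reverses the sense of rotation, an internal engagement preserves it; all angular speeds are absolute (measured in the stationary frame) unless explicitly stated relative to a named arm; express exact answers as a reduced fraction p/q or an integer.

class = planetary set [G3 = 21+2·16 = 53; Willis about the carrier]
ring teeth: 21 + 2·16 = 53
21(ω_sun−ω_arm) = −53(ω_ring−ω_arm),  ω_sun = 0, ω_ring = 1
21(0−ω_arm) = −53(1−ω_arm)  ⇒  74·ω_arm = 53  ⇒  ω_arm = 53/74
ω_out/ω_in = 53/74

53/74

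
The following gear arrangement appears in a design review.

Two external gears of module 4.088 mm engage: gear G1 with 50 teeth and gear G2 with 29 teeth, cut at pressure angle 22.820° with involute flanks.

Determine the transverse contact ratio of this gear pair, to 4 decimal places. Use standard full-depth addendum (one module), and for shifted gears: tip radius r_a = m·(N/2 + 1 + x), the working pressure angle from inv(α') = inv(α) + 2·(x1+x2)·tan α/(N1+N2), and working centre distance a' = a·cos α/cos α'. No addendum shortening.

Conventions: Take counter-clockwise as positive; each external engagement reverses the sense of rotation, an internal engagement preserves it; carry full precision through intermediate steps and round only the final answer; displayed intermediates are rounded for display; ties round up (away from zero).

1.5791

single-mesh involute tooth geometry (50T engaging 29T at module 4.088)
base radii: r_b1 = 94.200584, r_b2 = 54.636339
tip radii: r_a1 = 106.288000, r_a2 = 63.364000
no profile shift: α' = α, a' = a
action lengths: √(r_a1²−r_b1²) = 49.227928, √(r_a2²−r_b2²) = 32.091541
base pitch p_b = π·m·cos α = 11.837594
CR = (49.227928 + 32.091541 − 161.476000·sin 22.82000°)/11.837594 = 1.579125
contact ratio ≈ 1.5791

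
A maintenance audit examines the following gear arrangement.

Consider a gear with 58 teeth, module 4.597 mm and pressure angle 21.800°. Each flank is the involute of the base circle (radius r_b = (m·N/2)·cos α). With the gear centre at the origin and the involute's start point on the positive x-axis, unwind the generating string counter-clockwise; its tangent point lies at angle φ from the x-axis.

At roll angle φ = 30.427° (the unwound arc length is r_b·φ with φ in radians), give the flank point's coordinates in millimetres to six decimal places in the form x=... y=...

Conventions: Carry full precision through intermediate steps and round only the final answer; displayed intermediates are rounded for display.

x=140.021645 y=6.006735

class = single-mesh tooth geometry [base-circle involute, m = 4.597, 58T]
pitch radius r_p = m·N/2 = 4.597·58/2 = 133.313000
base radius r_b = r_p·cos α = 133.313000·cos 21.800° = 123.779231
roll angle φ = 30.427° = 0.53105133 rad
x = r_b·(cos φ + φ·sin φ) = 140.021645
y = r_b·(sin φ − φ·cos φ) = 6.006735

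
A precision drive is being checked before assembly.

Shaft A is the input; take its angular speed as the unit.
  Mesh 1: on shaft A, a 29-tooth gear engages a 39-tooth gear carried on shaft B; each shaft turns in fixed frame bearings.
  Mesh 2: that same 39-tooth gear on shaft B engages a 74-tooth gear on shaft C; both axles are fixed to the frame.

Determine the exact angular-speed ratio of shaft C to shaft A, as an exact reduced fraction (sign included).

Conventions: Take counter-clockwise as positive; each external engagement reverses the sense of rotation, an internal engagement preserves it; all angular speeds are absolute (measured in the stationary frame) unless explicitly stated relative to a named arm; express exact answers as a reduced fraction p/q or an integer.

class = fixed-axis compound train [2 meshes; 2 ratios multiply, 2 sense flips]
mesh 1 [29T→39T]: running ratio 29/39, sense −
mesh 2 [39T→74T]: running ratio 29/74, sense +
ω_out/ω_in = 29/74

29/74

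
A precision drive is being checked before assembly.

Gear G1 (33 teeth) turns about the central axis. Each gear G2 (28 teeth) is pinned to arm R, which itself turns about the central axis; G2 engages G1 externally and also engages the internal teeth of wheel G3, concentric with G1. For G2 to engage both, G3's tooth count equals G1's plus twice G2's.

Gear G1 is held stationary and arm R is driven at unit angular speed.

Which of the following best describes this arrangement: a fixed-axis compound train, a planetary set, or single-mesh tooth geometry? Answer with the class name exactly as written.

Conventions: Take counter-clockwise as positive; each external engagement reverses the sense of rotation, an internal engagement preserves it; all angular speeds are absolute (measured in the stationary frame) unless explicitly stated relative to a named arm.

topology: planetary set — G1 33T / G2 28T / G3 89T, arm = carrier (Willis)
classification: planetary set

planetary set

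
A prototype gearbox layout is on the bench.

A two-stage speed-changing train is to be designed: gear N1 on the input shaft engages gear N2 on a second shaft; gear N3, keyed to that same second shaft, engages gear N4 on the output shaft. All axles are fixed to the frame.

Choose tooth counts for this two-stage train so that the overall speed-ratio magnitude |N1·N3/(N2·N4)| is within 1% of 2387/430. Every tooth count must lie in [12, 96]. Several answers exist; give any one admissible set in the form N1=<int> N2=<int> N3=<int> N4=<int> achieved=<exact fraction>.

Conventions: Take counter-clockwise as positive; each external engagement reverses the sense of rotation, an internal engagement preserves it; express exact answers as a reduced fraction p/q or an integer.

N1=62 N2=20 N3=77 N4=43 achieved=2387/430

topology: fixed-axis compound train — 2 stages, target 2387/430
target = 2387/430 in lowest terms: an exact hit needs N1·N3 = k·2387 and N2·N4 = k·430 for one integer k, every count in [12, 96]; additionally prefer no 1:1 stage (N1 ≠ N2, N3 ≠ N4)
k = 1: no 1:1-free in-range split of k·2387 and k·430 into factor pairs; take k = 2
k = 2: N1·N3 = 4774 = 62·77, N2·N4 = 860 = 20·43
achieved = 62·77/(20·43) = 2387/430; |achieved − target| = 0 ≤ 2387/43000 ✓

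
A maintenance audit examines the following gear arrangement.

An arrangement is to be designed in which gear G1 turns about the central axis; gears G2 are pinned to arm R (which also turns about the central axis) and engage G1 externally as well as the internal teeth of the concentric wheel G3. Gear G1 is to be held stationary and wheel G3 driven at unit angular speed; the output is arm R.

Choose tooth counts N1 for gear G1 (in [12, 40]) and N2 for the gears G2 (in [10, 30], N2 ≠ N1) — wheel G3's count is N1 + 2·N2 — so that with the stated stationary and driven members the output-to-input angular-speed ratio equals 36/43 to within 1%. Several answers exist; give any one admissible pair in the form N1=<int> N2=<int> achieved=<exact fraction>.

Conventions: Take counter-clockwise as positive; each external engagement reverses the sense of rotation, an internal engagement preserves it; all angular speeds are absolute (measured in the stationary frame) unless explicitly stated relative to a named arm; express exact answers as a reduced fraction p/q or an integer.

N1=14 N2=29 achieved=36/43

planetary set to be sized for 36/43 (Willis relation)
Willis with ω_sun = 0: ω_arm/ω_ring = N3/(N1+N3); set equal to 36/43  ⇒  N3/N1 = (36/43)/(1 − 36/43) = 36/7
N3 = N1 + 2·N2  ⇒  N2/N1 = (N3/N1 − 1)/2 = (36/7 − 1)/2 = 29/14
smallest multiple with N1 ≥ 12 and N2 ≥ 10: k = 1  ⇒  N1 = 1·14 = 14, N2 = 1·29 = 29 (N1 ≤ 40, N2 ≤ 30, N2 ≠ N1 ✓), N3 = 14 + 2·29 = 72
check: N3/(N1+N3) with N1 = 14, N3 = 72 gives 36/43; |achieved − target| = 0 ≤ 9/1075 ✓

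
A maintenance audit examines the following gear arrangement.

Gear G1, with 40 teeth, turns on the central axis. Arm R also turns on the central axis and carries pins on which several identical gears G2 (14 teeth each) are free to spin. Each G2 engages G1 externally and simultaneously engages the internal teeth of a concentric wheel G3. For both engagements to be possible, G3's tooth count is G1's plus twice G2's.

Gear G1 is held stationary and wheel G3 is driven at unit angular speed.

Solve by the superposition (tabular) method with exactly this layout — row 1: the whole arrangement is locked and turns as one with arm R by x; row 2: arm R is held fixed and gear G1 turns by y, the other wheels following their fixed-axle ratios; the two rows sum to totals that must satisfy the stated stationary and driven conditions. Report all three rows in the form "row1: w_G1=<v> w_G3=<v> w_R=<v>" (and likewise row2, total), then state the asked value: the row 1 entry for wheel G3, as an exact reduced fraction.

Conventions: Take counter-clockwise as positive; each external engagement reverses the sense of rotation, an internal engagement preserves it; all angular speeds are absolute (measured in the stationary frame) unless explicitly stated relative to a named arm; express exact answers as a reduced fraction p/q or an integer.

row1: w_G1=17/27 w_G3=17/27 w_R=17/27
row2: w_G1=-17/27 w_G3=10/27 w_R=0
total: w_G1=0 w_G3=1 w_R=17/27
asked value: 17/27

topology: planetary set — G1 40T / G2 14T / G3 68T, arm = carrier (Willis)
superposition row 1 [locked train]: every member turns x
row 2 — arm fixed, fixed-axis ratios: sun y, ring −(40/68)·y, arm 0
boundary: total ω_sun = x + y = 0 and total ω_ring = x − (40/68)·y = 1  ⇒  y = -17/27, x = 17/27
row 2 ring = −(40/68)·(-17/27) = 10/27
totals (row 1 + row 2): sun 17/27 + (-17/27) = 0, ring 17/27 + 10/27 = 1, arm 17/27 + 0 = 17/27
asked cell (row1, ring) = 17/27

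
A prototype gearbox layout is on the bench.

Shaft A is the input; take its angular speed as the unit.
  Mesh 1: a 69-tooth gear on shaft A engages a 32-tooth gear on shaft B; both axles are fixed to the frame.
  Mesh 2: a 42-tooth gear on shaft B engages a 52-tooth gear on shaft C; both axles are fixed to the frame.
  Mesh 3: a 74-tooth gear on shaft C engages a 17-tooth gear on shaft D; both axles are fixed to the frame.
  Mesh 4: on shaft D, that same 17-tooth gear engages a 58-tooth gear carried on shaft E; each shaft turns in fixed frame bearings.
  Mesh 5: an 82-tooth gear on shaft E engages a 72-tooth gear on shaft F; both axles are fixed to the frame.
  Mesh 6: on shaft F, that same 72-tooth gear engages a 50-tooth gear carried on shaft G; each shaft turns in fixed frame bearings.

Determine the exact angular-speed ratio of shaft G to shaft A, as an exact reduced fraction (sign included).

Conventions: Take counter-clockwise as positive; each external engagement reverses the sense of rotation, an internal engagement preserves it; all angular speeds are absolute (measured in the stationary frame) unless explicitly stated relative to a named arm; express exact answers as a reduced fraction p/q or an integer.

2198133/603200

class = fixed-axis compound train [6 meshes; 6 ratios multiply, 6 sense flips]
mesh 1 [69T→32T]: running ratio 69/32, sense −
mesh 2 [42T→52T]: running ratio 1449/832, sense +
mesh 3 [74T→17T]: running ratio 53613/7072, sense −
mesh 4 [17T→58T]: running ratio 53613/24128, sense +
mesh 5 [82T→72T]: running ratio 244237/96512, sense −
mesh 6 [72T→50T]: running ratio 2198133/603200, sense +
ω_out/ω_in = 2198133/603200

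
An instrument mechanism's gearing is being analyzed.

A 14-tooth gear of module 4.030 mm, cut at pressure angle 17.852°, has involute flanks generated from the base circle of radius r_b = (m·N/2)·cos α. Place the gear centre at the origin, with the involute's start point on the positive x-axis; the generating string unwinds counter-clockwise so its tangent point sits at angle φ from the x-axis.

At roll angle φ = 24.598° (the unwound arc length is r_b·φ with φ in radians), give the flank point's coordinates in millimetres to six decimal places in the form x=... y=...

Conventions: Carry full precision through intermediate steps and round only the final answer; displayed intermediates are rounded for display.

recognized (one wheel, involute flank): single-mesh tooth geometry, m = 4.030, N = 14
pitch radius r_p = m·N/2 = 4.030·14/2 = 28.210000
base radius r_b = r_p·cos α = 28.210000·cos 17.852° = 26.851733
roll angle φ = 24.598° = 0.42931609 rad
x = r_b·(cos φ + φ·sin φ) = 29.213424
y = r_b·(sin φ − φ·cos φ) = 0.695275

x=29.213424 y=0.695275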